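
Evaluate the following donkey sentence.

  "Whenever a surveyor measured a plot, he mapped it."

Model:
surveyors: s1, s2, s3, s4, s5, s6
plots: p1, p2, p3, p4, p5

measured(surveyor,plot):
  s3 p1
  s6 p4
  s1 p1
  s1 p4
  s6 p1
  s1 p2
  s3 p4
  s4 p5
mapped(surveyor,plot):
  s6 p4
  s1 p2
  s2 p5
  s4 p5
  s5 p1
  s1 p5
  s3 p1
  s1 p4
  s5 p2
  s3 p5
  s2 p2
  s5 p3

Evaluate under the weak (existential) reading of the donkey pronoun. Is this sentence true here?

"it" takes "a plot" as antecedent — a donkey pronoun bound across the clause boundary.
Weak reading: every surveyor s with some measured-plot has at least one measured-plot p such that mapped(s,p).
Per surveyor: s1:✓  s3:✓  s4:✓  s6:✓
Every surveyor in the restrictor has a witness.

True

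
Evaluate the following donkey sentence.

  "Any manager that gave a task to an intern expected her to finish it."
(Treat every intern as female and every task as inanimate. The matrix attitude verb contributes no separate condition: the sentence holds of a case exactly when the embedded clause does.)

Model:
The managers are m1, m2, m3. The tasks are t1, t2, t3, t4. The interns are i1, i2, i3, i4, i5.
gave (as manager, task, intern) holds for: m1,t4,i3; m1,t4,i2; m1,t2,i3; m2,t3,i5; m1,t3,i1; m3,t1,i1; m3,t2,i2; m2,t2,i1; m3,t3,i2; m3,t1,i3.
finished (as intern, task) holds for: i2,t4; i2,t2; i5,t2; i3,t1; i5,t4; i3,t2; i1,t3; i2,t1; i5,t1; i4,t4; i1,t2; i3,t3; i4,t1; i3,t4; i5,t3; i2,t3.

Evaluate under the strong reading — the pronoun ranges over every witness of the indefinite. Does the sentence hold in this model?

"her" takes "an intern" as antecedent and "it" takes "a task"; both are donkey pronouns co-varying with the restrictor.
Strong reading: for every (m,t,i) with gave(m,t,i), finished(i,t).
Restrictor triples: (m1,t2,i3)→finished(i3,t2) ✓  (m1,t3,i1)→finished(i1,t3) ✓  (m1,t4,i2)→finished(i2,t4) ✓  (m1,t4,i3)→finished(i3,t4) ✓  (m2,t2,i1)→finished(i1,t2) ✓  (m2,t3,i5)→finished(i5,t3) ✓  (m3,t1,i1)→finished(i1,t1) ✗  (m3,t1,i3)→finished(i3,t1) ✓  (m3,t2,i2)→finished(i2,t2) ✓  (m3,t3,i2)→finished(i2,t3) ✓
Counterexample: (m3,t1,i1) — finished(i1,t1) does not hold.

False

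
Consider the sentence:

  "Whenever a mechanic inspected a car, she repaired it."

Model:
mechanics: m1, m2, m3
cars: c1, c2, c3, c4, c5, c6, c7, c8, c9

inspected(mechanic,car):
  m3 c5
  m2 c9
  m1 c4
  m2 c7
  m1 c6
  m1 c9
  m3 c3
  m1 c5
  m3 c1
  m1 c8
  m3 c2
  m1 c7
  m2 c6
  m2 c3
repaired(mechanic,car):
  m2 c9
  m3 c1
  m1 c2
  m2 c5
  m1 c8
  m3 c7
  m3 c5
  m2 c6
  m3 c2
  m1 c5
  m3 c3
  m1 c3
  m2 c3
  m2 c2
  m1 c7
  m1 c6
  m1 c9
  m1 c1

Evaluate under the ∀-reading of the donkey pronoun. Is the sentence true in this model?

"it" takes "a car" as antecedent — a donkey pronoun bound across the clause boundary.
Strong reading: for every (m,c) with inspected(m,c), repaired(m,c).
Restrictor pairs: (m1,c4) ✗  (m1,c5) ✓  (m1,c6) ✓  (m1,c7) ✓  (m1,c8) ✓  (m1,c9) ✓  (m2,c3) ✓  (m2,c6) ✓  (m2,c7) ✗  (m2,c9) ✓  (m3,c1) ✓  (m3,c2) ✓  (m3,c3) ✓  (m3,c5) ✓
Counterexample: (m1,c4) is in inspected but fails the scope.

False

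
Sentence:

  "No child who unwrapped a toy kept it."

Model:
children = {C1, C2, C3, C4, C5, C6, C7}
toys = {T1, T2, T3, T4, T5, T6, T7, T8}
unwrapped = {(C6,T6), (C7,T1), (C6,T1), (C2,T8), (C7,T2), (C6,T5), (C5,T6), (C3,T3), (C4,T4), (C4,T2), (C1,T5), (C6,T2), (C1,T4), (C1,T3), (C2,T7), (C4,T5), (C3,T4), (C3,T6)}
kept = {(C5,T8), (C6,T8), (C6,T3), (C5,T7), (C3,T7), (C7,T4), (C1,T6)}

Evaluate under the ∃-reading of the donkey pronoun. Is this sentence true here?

"it" takes "a toy" as antecedent — a donkey pronoun bound across the clause boundary.
Truth condition: for no (c,t) with unwrapped(c,t) does kept(c,t) hold.
Restrictor pairs — does the scope hold? (C1,T3):fails  (C1,T4):fails  (C1,T5):fails  (C2,T7):fails  (C2,T8):fails  (C3,T3):fails  (C3,T4):fails  (C3,T6):fails  (C4,T2):fails  (C4,T4):fails  (C4,T5):fails  (C5,T6):fails  (C6,T1):fails  (C6,T2):fails  (C6,T5):fails  (C6,T6):fails  (C7,T1):fails  (C7,T2):fails
Scope holds for no restrictor pair, so the sentence is true.

True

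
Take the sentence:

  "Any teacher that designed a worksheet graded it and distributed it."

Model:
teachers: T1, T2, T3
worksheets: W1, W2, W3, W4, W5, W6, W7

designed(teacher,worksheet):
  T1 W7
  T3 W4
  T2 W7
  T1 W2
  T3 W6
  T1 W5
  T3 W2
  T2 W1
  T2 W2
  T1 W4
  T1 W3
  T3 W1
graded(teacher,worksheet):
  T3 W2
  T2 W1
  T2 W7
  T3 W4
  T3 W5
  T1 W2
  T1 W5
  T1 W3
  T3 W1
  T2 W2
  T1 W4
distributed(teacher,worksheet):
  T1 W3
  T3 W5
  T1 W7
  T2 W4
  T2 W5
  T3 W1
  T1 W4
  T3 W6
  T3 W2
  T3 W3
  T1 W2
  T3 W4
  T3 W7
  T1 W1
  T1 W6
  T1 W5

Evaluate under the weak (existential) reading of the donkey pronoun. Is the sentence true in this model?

"it" takes "a worksheet" as antecedent — a donkey pronoun bound across the clause boundary.
Weak reading: every teacher t with some designed-worksheet has at least one designed-worksheet w such that graded(t,w) ∧ distributed(t,w).
Per teacher: T1:✓  T2:✗  T3:✓
T2 has no witness among its designed-worksheets.

False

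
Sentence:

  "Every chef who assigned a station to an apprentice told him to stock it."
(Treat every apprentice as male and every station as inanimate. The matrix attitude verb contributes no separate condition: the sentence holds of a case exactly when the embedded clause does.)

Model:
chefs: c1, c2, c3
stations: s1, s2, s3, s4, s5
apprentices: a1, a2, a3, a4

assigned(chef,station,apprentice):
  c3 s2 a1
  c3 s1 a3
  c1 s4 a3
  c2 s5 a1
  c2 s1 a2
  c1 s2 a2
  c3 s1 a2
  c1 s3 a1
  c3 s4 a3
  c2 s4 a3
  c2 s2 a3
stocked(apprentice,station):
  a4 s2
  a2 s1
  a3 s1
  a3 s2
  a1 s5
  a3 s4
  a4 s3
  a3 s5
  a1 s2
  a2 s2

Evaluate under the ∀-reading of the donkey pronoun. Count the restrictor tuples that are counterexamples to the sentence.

1

"him" takes "an apprentice" as antecedent and "it" takes "a station"; both are donkey pronouns co-varying with the restrictor.
Strong reading: for every (c,s,a) with assigned(c,s,a), stocked(a,s).
Restrictor triples: (c1,s2,a2)→stocked(a2,s2) ✓  (c1,s3,a1)→stocked(a1,s3) ✗  (c1,s4,a3)→stocked(a3,s4) ✓  (c2,s1,a2)→stocked(a2,s1) ✓  (c2,s2,a3)→stocked(a3,s2) ✓  (c2,s4,a3)→stocked(a3,s4) ✓  (c2,s5,a1)→stocked(a1,s5) ✓  (c3,s1,a2)→stocked(a2,s1) ✓  (c3,s1,a3)→stocked(a3,s1) ✓  (c3,s2,a1)→stocked(a1,s2) ✓  (c3,s4,a3)→stocked(a3,s4) ✓
Counterexamples (restrictor triples failing the scope): 1.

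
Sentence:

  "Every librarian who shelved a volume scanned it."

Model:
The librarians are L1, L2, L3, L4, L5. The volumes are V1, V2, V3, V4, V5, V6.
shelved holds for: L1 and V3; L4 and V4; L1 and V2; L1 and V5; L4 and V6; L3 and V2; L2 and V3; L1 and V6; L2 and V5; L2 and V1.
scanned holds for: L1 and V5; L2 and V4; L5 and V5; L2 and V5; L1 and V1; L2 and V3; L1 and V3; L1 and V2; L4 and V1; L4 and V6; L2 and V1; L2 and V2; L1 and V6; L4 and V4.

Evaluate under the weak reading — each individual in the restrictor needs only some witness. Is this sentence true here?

False

"it" takes "a volume" as antecedent — a donkey pronoun bound across the clause boundary.
Weak reading: every librarian l with some shelved-volume has at least one shelved-volume v such that scanned(l,v).
Per librarian: L1:✓  L2:✓  L3:✗  L4:✓
L3 has no witness among its shelved-volumes.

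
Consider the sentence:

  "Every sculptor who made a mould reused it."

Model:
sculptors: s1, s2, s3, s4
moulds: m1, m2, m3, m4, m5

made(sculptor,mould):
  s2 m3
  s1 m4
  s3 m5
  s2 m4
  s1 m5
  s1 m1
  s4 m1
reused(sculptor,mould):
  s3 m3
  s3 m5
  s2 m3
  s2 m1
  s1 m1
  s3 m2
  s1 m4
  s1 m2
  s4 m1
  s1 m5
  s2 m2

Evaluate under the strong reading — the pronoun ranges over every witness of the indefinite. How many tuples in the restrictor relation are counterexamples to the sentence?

1

"it" takes "a mould" as antecedent — a donkey pronoun bound across the clause boundary.
Strong reading: for every (s,m) with made(s,m), reused(s,m).
Restrictor pairs: (s1,m1) ✓  (s1,m4) ✓  (s1,m5) ✓  (s2,m3) ✓  (s2,m4) ✗  (s3,m5) ✓  (s4,m1) ✓
Counterexamples (restrictor pairs failing the scope): 1.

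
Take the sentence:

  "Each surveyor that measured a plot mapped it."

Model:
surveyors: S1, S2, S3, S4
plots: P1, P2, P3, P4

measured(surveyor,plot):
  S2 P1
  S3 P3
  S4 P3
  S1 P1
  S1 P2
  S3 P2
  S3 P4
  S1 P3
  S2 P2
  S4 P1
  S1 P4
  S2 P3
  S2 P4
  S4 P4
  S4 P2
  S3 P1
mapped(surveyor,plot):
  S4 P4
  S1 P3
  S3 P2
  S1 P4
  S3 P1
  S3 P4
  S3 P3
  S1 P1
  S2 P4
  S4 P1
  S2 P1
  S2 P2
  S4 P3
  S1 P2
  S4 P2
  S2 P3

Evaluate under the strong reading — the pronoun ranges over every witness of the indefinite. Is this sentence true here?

True

"it" takes "a plot" as antecedent — a donkey pronoun bound across the clause boundary.
Strong reading: for every (s,p) with measured(s,p), mapped(s,p).
Restrictor pairs: (S1,P1) ✓  (S1,P2) ✓  (S1,P3) ✓  (S1,P4) ✓  (S2,P1) ✓  (S2,P2) ✓  (S2,P3) ✓  (S2,P4) ✓  (S3,P1) ✓  (S3,P2) ✓  (S3,P3) ✓  (S3,P4) ✓  (S4,P1) ✓  (S4,P2) ✓  (S4,P3) ✓  (S4,P4) ✓
Every restrictor pair satisfies the scope.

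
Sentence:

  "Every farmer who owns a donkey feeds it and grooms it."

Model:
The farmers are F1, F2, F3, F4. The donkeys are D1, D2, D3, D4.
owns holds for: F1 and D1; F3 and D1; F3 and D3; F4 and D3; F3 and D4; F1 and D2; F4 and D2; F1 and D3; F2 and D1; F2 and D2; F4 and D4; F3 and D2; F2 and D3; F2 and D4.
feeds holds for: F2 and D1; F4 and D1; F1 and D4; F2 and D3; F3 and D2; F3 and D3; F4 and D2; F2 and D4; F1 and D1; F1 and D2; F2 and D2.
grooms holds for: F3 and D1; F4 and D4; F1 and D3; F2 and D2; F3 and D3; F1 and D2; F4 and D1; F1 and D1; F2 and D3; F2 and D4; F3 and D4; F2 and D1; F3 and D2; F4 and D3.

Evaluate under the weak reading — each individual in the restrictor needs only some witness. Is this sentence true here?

False

"it" takes "a donkey" as antecedent — a donkey pronoun bound across the clause boundary.
Weak reading: every farmer f with some owns-donkey has at least one owns-donkey d such that feeds(f,d) ∧ grooms(f,d).
Per farmer: F1:✓  F2:✓  F3:✓  F4:✗
F4 has no witness among its owns-donkeys.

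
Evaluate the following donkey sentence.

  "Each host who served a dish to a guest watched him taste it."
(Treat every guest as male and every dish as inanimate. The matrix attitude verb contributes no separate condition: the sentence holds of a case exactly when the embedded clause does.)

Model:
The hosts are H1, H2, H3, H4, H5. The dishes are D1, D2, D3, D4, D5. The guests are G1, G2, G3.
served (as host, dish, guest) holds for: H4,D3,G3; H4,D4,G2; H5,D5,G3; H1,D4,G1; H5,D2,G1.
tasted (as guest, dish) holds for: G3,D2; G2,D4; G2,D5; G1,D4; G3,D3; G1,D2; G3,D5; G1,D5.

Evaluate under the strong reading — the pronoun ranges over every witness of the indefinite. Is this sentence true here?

"him" takes "a guest" as antecedent and "it" takes "a dish"; both are donkey pronouns co-varying with the restrictor.
Strong reading: for every (h,d,g) with served(h,d,g), tasted(g,d).
Restrictor triples: (H1,D4,G1)→tasted(G1,D4) ✓  (H4,D3,G3)→tasted(G3,D3) ✓  (H4,D4,G2)→tasted(G2,D4) ✓  (H5,D2,G1)→tasted(G1,D2) ✓  (H5,D5,G3)→tasted(G3,D5) ✓
Every restrictor triple satisfies the scope.

True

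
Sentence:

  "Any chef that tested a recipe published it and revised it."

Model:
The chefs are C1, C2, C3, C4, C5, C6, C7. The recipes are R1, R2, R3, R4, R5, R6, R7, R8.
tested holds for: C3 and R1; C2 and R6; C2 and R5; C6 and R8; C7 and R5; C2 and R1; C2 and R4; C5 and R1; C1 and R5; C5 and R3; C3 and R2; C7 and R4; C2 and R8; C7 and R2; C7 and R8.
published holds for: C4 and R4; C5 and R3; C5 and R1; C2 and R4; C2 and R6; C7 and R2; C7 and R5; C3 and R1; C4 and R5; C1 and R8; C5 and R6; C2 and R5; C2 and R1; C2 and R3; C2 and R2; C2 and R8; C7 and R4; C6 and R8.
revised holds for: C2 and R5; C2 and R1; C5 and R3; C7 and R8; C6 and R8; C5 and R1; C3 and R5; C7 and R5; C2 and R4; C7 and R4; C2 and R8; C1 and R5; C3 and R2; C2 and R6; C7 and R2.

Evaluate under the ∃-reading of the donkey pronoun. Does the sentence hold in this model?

"it" takes "a recipe" as antecedent — a donkey pronoun bound across the clause boundary.
Weak reading: every chef c with some tested-recipe has at least one tested-recipe r such that published(c,r) ∧ revised(c,r).
Per chef: C1:✗  C2:✓  C3:✗  C5:✓  C6:✓  C7:✓
C1 has no witness among its tested-recipes.

False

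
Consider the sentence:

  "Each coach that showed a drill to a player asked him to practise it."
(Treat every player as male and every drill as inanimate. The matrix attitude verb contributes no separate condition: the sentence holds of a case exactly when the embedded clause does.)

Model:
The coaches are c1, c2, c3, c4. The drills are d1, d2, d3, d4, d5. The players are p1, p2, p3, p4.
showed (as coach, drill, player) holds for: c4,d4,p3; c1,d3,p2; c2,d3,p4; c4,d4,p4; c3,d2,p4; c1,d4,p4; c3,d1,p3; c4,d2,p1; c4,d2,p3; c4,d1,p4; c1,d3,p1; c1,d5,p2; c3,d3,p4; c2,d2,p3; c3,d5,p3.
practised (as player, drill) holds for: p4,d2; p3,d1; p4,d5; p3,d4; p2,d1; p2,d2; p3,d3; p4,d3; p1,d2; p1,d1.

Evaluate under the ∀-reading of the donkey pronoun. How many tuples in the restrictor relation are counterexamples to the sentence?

9

"him" takes "a player" as antecedent and "it" takes "a drill"; both are donkey pronouns co-varying with the restrictor.
Strong reading: for every (c,d,p) with showed(c,d,p), practised(p,d).
Restrictor triples: (c1,d3,p1)→practised(p1,d3) ✗  (c1,d3,p2)→practised(p2,d3) ✗  (c1,d4,p4)→practised(p4,d4) ✗  (c1,d5,p2)→practised(p2,d5) ✗  (c2,d2,p3)→practised(p3,d2) ✗  (c2,d3,p4)→practised(p4,d3) ✓  (c3,d1,p3)→practised(p3,d1) ✓  (c3,d2,p4)→practised(p4,d2) ✓  (c3,d3,p4)→practised(p4,d3) ✓  (c3,d5,p3)→practised(p3,d5) ✗  (c4,d1,p4)→practised(p4,d1) ✗  (c4,d2,p1)→practised(p1,d2) ✓  (c4,d2,p3)→practised(p3,d2) ✗  (c4,d4,p3)→practised(p3,d4) ✓  (c4,d4,p4)→practised(p4,d4) ✗
Counterexamples (restrictor triples failing the scope): 9.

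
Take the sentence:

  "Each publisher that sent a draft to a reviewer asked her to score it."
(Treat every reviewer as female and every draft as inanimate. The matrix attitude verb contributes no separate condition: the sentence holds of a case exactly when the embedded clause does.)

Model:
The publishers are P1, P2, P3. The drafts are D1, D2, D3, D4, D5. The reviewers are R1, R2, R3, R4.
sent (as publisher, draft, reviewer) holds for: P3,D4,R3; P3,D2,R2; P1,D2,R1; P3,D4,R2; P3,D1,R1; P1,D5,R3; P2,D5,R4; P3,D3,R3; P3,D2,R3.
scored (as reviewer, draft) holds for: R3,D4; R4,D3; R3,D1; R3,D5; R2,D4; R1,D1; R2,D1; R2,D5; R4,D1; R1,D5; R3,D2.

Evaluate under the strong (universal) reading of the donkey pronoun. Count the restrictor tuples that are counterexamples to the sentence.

"her" takes "a reviewer" as antecedent and "it" takes "a draft"; both are donkey pronouns co-varying with the restrictor.
Strong reading: for every (p,d,r) with sent(p,d,r), scored(r,d).
Restrictor triples: (P1,D2,R1)→scored(R1,D2) ✗  (P1,D5,R3)→scored(R3,D5) ✓  (P2,D5,R4)→scored(R4,D5) ✗  (P3,D1,R1)→scored(R1,D1) ✓  (P3,D2,R2)→scored(R2,D2) ✗  (P3,D2,R3)→scored(R3,D2) ✓  (P3,D3,R3)→scored(R3,D3) ✗  (P3,D4,R2)→scored(R2,D4) ✓  (P3,D4,R3)→scored(R3,D4) ✓
Counterexamples (restrictor triples failing the scope): 4.

4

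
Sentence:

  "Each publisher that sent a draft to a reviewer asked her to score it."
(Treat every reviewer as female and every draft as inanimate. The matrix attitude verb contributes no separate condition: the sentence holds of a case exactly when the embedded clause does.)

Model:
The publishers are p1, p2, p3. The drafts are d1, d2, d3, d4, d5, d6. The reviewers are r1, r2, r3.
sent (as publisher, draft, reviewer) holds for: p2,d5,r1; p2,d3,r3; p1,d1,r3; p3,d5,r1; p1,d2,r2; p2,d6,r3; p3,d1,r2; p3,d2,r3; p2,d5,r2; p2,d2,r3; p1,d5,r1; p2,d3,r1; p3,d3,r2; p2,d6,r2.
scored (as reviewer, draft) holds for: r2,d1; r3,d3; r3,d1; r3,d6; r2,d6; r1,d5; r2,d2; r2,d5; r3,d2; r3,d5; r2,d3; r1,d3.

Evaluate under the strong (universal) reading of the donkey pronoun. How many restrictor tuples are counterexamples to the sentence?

0

"her" takes "a reviewer" as antecedent and "it" takes "a draft"; both are donkey pronouns co-varying with the restrictor.
Strong reading: for every (p,d,r) with sent(p,d,r), scored(r,d).
Restrictor triples: (p1,d1,r3)→scored(r3,d1) ✓  (p1,d2,r2)→scored(r2,d2) ✓  (p1,d5,r1)→scored(r1,d5) ✓  (p2,d2,r3)→scored(r3,d2) ✓  (p2,d3,r1)→scored(r1,d3) ✓  (p2,d3,r3)→scored(r3,d3) ✓  (p2,d5,r1)→scored(r1,d5) ✓  (p2,d5,r2)→scored(r2,d5) ✓  (p2,d6,r2)→scored(r2,d6) ✓  (p2,d6,r3)→scored(r3,d6) ✓  (p3,d1,r2)→scored(r2,d1) ✓  (p3,d2,r3)→scored(r3,d2) ✓  (p3,d3,r2)→scored(r2,d3) ✓  (p3,d5,r1)→scored(r1,d5) ✓
Counterexamples (restrictor triples failing the scope): 0.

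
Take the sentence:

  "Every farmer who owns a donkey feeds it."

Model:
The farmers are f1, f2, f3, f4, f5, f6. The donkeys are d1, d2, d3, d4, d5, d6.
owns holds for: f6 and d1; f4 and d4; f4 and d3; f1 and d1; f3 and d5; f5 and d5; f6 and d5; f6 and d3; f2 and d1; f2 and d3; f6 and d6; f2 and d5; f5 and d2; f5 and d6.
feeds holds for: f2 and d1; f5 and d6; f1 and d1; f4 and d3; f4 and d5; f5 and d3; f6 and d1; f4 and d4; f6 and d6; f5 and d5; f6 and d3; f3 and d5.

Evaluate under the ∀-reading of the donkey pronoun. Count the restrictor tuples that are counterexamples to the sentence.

4

"it" takes "a donkey" as antecedent — a donkey pronoun bound across the clause boundary.
Strong reading: for every (f,d) with owns(f,d), feeds(f,d).
Restrictor pairs: (f1,d1) ✓  (f2,d1) ✓  (f2,d3) ✗  (f2,d5) ✗  (f3,d5) ✓  (f4,d3) ✓  (f4,d4) ✓  (f5,d2) ✗  (f5,d5) ✓  (f5,d6) ✓  (f6,d1) ✓  (f6,d3) ✓  (f6,d5) ✗  (f6,d6) ✓
Counterexamples (restrictor pairs failing the scope): 4.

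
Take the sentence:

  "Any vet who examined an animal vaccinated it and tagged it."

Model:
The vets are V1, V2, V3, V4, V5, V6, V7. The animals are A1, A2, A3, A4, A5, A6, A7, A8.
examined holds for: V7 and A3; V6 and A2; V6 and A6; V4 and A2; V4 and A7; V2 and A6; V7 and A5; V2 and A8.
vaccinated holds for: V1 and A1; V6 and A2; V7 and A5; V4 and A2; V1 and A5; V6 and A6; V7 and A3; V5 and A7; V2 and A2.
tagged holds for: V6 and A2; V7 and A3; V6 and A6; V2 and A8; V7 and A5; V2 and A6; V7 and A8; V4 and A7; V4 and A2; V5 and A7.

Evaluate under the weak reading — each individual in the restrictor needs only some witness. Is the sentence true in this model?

"it" takes "an animal" as antecedent — a donkey pronoun bound across the clause boundary.
Weak reading: every vet v with some examined-animal has at least one examined-animal a such that vaccinated(v,a) ∧ tagged(v,a).
Per vet: V2:✗  V4:✓  V6:✓  V7:✓
V2 has no witness among its examined-animals.

False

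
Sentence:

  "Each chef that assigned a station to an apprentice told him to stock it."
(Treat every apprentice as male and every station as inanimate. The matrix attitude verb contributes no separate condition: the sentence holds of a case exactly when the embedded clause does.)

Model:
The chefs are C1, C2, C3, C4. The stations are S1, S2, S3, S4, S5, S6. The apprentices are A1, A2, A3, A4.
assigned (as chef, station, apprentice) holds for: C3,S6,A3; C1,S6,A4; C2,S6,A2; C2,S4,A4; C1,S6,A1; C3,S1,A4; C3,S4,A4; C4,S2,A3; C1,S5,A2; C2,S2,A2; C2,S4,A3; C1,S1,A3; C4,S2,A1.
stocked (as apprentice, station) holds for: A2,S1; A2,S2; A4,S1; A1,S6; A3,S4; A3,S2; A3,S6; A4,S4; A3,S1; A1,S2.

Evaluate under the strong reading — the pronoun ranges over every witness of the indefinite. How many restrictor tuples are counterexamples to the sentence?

3

"him" takes "an apprentice" as antecedent and "it" takes "a station"; both are donkey pronouns co-varying with the restrictor.
Strong reading: for every (c,s,a) with assigned(c,s,a), stocked(a,s).
Restrictor triples: (C1,S1,A3)→stocked(A3,S1) ✓  (C1,S5,A2)→stocked(A2,S5) ✗  (C1,S6,A1)→stocked(A1,S6) ✓  (C1,S6,A4)→stocked(A4,S6) ✗  (C2,S2,A2)→stocked(A2,S2) ✓  (C2,S4,A3)→stocked(A3,S4) ✓  (C2,S4,A4)→stocked(A4,S4) ✓  (C2,S6,A2)→stocked(A2,S6) ✗  (C3,S1,A4)→stocked(A4,S1) ✓  (C3,S4,A4)→stocked(A4,S4) ✓  (C3,S6,A3)→stocked(A3,S6) ✓  (C4,S2,A1)→stocked(A1,S2) ✓  (C4,S2,A3)→stocked(A3,S2) ✓
Counterexamples (restrictor triples failing the scope): 3.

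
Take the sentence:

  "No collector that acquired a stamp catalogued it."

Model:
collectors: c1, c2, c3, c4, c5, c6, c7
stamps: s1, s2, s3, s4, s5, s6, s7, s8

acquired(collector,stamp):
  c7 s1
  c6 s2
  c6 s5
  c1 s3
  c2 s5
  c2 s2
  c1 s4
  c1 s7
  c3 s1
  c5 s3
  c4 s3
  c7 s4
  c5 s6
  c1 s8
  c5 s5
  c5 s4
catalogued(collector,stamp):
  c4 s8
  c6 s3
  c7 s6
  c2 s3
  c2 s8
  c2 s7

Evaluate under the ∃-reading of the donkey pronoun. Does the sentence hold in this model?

True

"it" takes "a stamp" as antecedent — a donkey pronoun bound across the clause boundary.
Truth condition: for no (c,s) with acquired(c,s) does catalogued(c,s) hold.
Restrictor pairs — does the scope hold? (c1,s3):fails  (c1,s4):fails  (c1,s7):fails  (c1,s8):fails  (c2,s2):fails  (c2,s5):fails  (c3,s1):fails  (c4,s3):fails  (c5,s3):fails  (c5,s4):fails  (c5,s5):fails  (c5,s6):fails  (c6,s2):fails  (c6,s5):fails  (c7,s1):fails  (c7,s4):fails
Scope holds for no restrictor pair, so the sentence is true.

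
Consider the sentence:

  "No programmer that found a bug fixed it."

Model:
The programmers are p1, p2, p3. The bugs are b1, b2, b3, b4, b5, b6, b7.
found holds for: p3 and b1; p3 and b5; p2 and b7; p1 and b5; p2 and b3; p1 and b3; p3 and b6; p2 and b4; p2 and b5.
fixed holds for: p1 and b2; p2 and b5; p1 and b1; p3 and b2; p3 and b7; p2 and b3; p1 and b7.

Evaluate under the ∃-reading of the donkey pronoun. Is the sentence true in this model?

False

"it" takes "a bug" as antecedent — a donkey pronoun bound across the clause boundary.
Truth condition: for no (p,b) with found(p,b) does fixed(p,b) hold.
Restrictor pairs — does the scope hold? (p1,b3):fails  (p1,b5):fails  (p2,b3):holds  (p2,b4):fails  (p2,b5):holds  (p2,b7):fails  (p3,b1):fails  (p3,b5):fails  (p3,b6):fails
Scope holds for 2 pair(s), so the sentence is false.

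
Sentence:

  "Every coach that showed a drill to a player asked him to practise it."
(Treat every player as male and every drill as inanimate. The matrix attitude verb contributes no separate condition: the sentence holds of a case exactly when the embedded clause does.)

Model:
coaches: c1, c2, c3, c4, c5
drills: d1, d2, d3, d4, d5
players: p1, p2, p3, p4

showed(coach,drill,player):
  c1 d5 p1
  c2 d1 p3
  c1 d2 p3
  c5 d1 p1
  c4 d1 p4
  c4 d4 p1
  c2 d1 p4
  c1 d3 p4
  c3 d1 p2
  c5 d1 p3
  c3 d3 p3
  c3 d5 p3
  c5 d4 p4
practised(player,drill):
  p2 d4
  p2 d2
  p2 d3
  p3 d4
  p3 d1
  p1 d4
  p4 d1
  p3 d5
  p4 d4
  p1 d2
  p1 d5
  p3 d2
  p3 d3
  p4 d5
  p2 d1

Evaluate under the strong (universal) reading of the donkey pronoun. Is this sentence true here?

False

"him" takes "a player" as antecedent and "it" takes "a drill"; both are donkey pronouns co-varying with the restrictor.
Strong reading: for every (c,d,p) with showed(c,d,p), practised(p,d).
Restrictor triples: (c1,d2,p3)→practised(p3,d2) ✓  (c1,d3,p4)→practised(p4,d3) ✗  (c1,d5,p1)→practised(p1,d5) ✓  (c2,d1,p3)→practised(p3,d1) ✓  (c2,d1,p4)→practised(p4,d1) ✓  (c3,d1,p2)→practised(p2,d1) ✓  (c3,d3,p3)→practised(p3,d3) ✓  (c3,d5,p3)→practised(p3,d5) ✓  (c4,d1,p4)→practised(p4,d1) ✓  (c4,d4,p1)→practised(p1,d4) ✓  (c5,d1,p1)→practised(p1,d1) ✗  (c5,d1,p3)→practised(p3,d1) ✓  (c5,d4,p4)→practised(p4,d4) ✓
Counterexample: (c1,d3,p4) — practised(p4,d3) does not hold.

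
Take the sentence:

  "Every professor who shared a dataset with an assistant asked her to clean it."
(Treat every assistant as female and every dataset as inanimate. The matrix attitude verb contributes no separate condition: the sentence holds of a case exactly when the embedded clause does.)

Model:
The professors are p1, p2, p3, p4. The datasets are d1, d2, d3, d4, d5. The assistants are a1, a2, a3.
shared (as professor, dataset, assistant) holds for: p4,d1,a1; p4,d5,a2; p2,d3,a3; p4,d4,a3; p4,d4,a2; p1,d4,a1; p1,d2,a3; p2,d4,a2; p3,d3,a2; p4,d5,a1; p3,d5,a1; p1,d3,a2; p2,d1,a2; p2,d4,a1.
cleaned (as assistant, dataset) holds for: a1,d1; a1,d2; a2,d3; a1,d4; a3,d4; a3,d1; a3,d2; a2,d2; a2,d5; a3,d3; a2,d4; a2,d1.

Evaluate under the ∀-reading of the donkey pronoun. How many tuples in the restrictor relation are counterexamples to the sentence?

2

"her" takes "an assistant" as antecedent and "it" takes "a dataset"; both are donkey pronouns co-varying with the restrictor.
Strong reading: for every (p,d,a) with shared(p,d,a), cleaned(a,d).
Restrictor triples: (p1,d2,a3)→cleaned(a3,d2) ✓  (p1,d3,a2)→cleaned(a2,d3) ✓  (p1,d4,a1)→cleaned(a1,d4) ✓  (p2,d1,a2)→cleaned(a2,d1) ✓  (p2,d3,a3)→cleaned(a3,d3) ✓  (p2,d4,a1)→cleaned(a1,d4) ✓  (p2,d4,a2)→cleaned(a2,d4) ✓  (p3,d3,a2)→cleaned(a2,d3) ✓  (p3,d5,a1)→cleaned(a1,d5) ✗  (p4,d1,a1)→cleaned(a1,d1) ✓  (p4,d4,a2)→cleaned(a2,d4) ✓  (p4,d4,a3)→cleaned(a3,d4) ✓  (p4,d5,a1)→cleaned(a1,d5) ✗  (p4,d5,a2)→cleaned(a2,d5) ✓
Counterexamples (restrictor triples failing the scope): 2.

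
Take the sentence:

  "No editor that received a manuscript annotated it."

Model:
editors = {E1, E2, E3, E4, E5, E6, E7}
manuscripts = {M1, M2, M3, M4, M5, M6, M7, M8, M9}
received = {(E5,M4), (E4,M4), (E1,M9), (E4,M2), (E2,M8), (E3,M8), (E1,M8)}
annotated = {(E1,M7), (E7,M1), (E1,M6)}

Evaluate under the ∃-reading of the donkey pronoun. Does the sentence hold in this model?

True

"it" takes "a manuscript" as antecedent — a donkey pronoun bound across the clause boundary.
Truth condition: for no (e,m) with received(e,m) does annotated(e,m) hold.
Restrictor pairs — does the scope hold? (E1,M8):fails  (E1,M9):fails  (E2,M8):fails  (E3,M8):fails  (E4,M2):fails  (E4,M4):fails  (E5,M4):fails
Scope holds for no restrictor pair, so the sentence is true.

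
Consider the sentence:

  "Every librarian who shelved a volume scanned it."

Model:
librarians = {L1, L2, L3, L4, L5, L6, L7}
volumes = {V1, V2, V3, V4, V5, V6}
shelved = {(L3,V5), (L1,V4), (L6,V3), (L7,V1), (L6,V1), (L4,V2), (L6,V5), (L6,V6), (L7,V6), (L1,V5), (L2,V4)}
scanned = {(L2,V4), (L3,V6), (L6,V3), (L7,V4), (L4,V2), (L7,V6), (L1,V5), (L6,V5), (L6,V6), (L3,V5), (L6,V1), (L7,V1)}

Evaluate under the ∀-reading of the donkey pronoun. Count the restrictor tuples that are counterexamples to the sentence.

1

"it" takes "a volume" as antecedent — a donkey pronoun bound across the clause boundary.
Strong reading: for every (l,v) with shelved(l,v), scanned(l,v).
Restrictor pairs: (L1,V4) ✗  (L1,V5) ✓  (L2,V4) ✓  (L3,V5) ✓  (L4,V2) ✓  (L6,V1) ✓  (L6,V3) ✓  (L6,V5) ✓  (L6,V6) ✓  (L7,V1) ✓  (L7,V6) ✓
Counterexamples (restrictor pairs failing the scope): 1.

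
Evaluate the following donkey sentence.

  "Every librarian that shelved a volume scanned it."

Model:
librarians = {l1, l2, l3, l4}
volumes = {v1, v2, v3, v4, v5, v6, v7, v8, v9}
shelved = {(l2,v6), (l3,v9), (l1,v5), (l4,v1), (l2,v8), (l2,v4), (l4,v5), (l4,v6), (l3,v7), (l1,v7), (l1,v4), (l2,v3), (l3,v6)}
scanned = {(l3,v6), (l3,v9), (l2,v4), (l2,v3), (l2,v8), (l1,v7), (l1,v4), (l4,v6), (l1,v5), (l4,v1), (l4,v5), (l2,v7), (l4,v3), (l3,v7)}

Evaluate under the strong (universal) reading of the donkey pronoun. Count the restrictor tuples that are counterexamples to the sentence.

1

"it" takes "a volume" as antecedent — a donkey pronoun bound across the clause boundary.
Strong reading: for every (l,v) with shelved(l,v), scanned(l,v).
Restrictor pairs: (l1,v4) ✓  (l1,v5) ✓  (l1,v7) ✓  (l2,v3) ✓  (l2,v4) ✓  (l2,v6) ✗  (l2,v8) ✓  (l3,v6) ✓  (l3,v7) ✓  (l3,v9) ✓  (l4,v1) ✓  (l4,v5) ✓  (l4,v6) ✓
Counterexamples (restrictor pairs failing the scope): 1.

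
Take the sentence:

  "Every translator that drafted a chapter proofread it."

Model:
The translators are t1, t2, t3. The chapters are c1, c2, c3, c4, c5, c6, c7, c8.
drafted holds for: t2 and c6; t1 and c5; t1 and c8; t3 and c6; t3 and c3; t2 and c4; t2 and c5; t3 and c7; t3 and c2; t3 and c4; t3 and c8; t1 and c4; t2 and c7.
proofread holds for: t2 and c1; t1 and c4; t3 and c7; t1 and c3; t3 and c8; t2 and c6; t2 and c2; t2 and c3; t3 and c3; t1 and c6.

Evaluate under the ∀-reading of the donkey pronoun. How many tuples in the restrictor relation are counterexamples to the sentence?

8

"it" takes "a chapter" as antecedent — a donkey pronoun bound across the clause boundary.
Strong reading: for every (t,c) with drafted(t,c), proofread(t,c).
Restrictor pairs: (t1,c4) ✓  (t1,c5) ✗  (t1,c8) ✗  (t2,c4) ✗  (t2,c5) ✗  (t2,c6) ✓  (t2,c7) ✗  (t3,c2) ✗  (t3,c3) ✓  (t3,c4) ✗  (t3,c6) ✗  (t3,c7) ✓  (t3,c8) ✓
Counterexamples (restrictor pairs failing the scope): 8.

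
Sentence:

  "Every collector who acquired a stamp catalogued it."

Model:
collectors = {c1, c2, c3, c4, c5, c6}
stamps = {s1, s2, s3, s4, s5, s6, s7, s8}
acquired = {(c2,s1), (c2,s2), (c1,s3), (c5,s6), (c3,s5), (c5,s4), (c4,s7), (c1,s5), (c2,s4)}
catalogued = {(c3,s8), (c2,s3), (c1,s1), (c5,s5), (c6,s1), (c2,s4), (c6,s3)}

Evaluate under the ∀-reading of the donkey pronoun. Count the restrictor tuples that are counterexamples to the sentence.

"it" takes "a stamp" as antecedent — a donkey pronoun bound across the clause boundary.
Strong reading: for every (c,s) with acquired(c,s), catalogued(c,s).
Restrictor pairs: (c1,s3) ✗  (c1,s5) ✗  (c2,s1) ✗  (c2,s2) ✗  (c2,s4) ✓  (c3,s5) ✗  (c4,s7) ✗  (c5,s4) ✗  (c5,s6) ✗
Counterexamples (restrictor pairs failing the scope): 8.

8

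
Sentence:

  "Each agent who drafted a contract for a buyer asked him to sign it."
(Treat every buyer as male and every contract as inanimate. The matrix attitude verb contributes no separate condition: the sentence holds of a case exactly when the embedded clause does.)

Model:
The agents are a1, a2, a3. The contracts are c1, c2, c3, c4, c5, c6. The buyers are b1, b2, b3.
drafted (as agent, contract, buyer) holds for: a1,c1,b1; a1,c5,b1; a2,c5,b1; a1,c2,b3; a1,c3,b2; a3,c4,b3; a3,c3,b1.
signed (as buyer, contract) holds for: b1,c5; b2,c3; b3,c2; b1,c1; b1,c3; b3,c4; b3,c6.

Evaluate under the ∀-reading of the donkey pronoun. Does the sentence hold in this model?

True

"him" takes "a buyer" as antecedent and "it" takes "a contract"; both are donkey pronouns co-varying with the restrictor.
Strong reading: for every (a,c,b) with drafted(a,c,b), signed(b,c).
Restrictor triples: (a1,c1,b1)→signed(b1,c1) ✓  (a1,c2,b3)→signed(b3,c2) ✓  (a1,c3,b2)→signed(b2,c3) ✓  (a1,c5,b1)→signed(b1,c5) ✓  (a2,c5,b1)→signed(b1,c5) ✓  (a3,c3,b1)→signed(b1,c3) ✓  (a3,c4,b3)→signed(b3,c4) ✓
Every restrictor triple satisfies the scope.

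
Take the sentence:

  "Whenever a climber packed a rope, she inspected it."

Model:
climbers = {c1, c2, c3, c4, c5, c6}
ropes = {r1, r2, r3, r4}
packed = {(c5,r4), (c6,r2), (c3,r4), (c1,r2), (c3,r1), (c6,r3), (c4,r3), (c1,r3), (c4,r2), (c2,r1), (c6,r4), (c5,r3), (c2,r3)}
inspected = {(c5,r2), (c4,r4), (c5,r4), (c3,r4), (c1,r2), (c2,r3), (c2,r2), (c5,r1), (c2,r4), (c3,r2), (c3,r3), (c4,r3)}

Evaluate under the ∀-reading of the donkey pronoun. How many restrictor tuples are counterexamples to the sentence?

"it" takes "a rope" as antecedent — a donkey pronoun bound across the clause boundary.
Strong reading: for every (c,r) with packed(c,r), inspected(c,r).
Restrictor pairs: (c1,r2) ✓  (c1,r3) ✗  (c2,r1) ✗  (c2,r3) ✓  (c3,r1) ✗  (c3,r4) ✓  (c4,r2) ✗  (c4,r3) ✓  (c5,r3) ✗  (c5,r4) ✓  (c6,r2) ✗  (c6,r3) ✗  (c6,r4) ✗
Counterexamples (restrictor pairs failing the scope): 8.

8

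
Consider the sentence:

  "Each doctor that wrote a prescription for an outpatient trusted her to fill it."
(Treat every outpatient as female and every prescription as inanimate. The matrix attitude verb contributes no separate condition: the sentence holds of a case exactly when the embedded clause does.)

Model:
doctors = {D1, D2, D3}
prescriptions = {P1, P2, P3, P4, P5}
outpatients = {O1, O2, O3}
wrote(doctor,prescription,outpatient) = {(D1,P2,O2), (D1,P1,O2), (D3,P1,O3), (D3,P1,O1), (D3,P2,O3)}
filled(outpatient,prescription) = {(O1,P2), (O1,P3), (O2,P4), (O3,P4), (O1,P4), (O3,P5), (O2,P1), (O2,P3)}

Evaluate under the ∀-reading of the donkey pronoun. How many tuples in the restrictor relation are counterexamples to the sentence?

4

"her" takes "an outpatient" as antecedent and "it" takes "a prescription"; both are donkey pronouns co-varying with the restrictor.
Strong reading: for every (d,p,o) with wrote(d,p,o), filled(o,p).
Restrictor triples: (D1,P1,O2)→filled(O2,P1) ✓  (D1,P2,O2)→filled(O2,P2) ✗  (D3,P1,O1)→filled(O1,P1) ✗  (D3,P1,O3)→filled(O3,P1) ✗  (D3,P2,O3)→filled(O3,P2) ✗
Counterexamples (restrictor triples failing the scope): 4.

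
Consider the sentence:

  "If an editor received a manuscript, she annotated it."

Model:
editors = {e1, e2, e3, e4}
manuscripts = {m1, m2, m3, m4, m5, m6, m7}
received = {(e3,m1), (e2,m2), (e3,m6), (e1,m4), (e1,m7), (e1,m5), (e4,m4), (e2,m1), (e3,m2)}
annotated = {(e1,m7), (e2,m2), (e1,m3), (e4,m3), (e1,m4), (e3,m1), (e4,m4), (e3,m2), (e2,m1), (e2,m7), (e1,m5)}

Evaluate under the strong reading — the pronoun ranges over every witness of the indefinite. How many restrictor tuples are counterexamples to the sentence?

1

"it" takes "a manuscript" as antecedent — a donkey pronoun bound across the clause boundary.
Strong reading: for every (e,m) with received(e,m), annotated(e,m).
Restrictor pairs: (e1,m4) ✓  (e1,m5) ✓  (e1,m7) ✓  (e2,m1) ✓  (e2,m2) ✓  (e3,m1) ✓  (e3,m2) ✓  (e3,m6) ✗  (e4,m4) ✓
Counterexamples (restrictor pairs failing the scope): 1.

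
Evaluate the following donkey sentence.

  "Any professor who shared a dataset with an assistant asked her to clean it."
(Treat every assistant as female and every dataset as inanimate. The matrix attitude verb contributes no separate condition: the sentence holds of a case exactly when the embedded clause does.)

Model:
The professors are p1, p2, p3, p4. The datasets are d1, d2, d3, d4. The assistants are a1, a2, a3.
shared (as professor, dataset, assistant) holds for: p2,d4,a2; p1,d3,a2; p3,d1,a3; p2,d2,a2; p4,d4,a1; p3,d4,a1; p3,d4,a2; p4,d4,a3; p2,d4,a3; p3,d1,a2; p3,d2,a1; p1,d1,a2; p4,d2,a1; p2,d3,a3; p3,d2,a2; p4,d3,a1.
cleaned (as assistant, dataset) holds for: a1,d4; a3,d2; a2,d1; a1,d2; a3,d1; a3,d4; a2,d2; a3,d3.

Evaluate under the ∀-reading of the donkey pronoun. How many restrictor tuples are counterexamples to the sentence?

"her" takes "an assistant" as antecedent and "it" takes "a dataset"; both are donkey pronouns co-varying with the restrictor.
Strong reading: for every (p,d,a) with shared(p,d,a), cleaned(a,d).
Restrictor triples: (p1,d1,a2)→cleaned(a2,d1) ✓  (p1,d3,a2)→cleaned(a2,d3) ✗  (p2,d2,a2)→cleaned(a2,d2) ✓  (p2,d3,a3)→cleaned(a3,d3) ✓  (p2,d4,a2)→cleaned(a2,d4) ✗  (p2,d4,a3)→cleaned(a3,d4) ✓  (p3,d1,a2)→cleaned(a2,d1) ✓  (p3,d1,a3)→cleaned(a3,d1) ✓  (p3,d2,a1)→cleaned(a1,d2) ✓  (p3,d2,a2)→cleaned(a2,d2) ✓  (p3,d4,a1)→cleaned(a1,d4) ✓  (p3,d4,a2)→cleaned(a2,d4) ✗  (p4,d2,a1)→cleaned(a1,d2) ✓  (p4,d3,a1)→cleaned(a1,d3) ✗  (p4,d4,a1)→cleaned(a1,d4) ✓  (p4,d4,a3)→cleaned(a3,d4) ✓
Counterexamples (restrictor triples failing the scope): 4.

4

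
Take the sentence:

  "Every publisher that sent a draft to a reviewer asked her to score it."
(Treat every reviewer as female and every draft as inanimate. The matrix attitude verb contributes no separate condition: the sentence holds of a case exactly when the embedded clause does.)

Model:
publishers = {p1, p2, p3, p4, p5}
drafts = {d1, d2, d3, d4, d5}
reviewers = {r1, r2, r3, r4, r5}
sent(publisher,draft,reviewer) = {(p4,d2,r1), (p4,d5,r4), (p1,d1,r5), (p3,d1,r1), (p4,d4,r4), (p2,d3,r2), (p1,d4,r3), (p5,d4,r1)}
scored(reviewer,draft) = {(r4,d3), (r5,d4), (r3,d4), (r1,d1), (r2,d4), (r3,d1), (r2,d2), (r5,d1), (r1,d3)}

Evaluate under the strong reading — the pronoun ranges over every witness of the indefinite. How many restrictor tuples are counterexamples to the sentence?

"her" takes "a reviewer" as antecedent and "it" takes "a draft"; both are donkey pronouns co-varying with the restrictor.
Strong reading: for every (p,d,r) with sent(p,d,r), scored(r,d).
Restrictor triples: (p1,d1,r5)→scored(r5,d1) ✓  (p1,d4,r3)→scored(r3,d4) ✓  (p2,d3,r2)→scored(r2,d3) ✗  (p3,d1,r1)→scored(r1,d1) ✓  (p4,d2,r1)→scored(r1,d2) ✗  (p4,d4,r4)→scored(r4,d4) ✗  (p4,d5,r4)→scored(r4,d5) ✗  (p5,d4,r1)→scored(r1,d4) ✗
Counterexamples (restrictor triples failing the scope): 5.

5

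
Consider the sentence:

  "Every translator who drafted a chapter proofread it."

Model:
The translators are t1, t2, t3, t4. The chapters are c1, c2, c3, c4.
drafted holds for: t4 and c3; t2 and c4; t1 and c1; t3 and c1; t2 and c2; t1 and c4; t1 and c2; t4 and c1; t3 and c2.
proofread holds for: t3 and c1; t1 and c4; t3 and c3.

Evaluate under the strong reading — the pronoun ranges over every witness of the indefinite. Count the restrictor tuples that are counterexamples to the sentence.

7

"it" takes "a chapter" as antecedent — a donkey pronoun bound across the clause boundary.
Strong reading: for every (t,c) with drafted(t,c), proofread(t,c).
Restrictor pairs: (t1,c1) ✗  (t1,c2) ✗  (t1,c4) ✓  (t2,c2) ✗  (t2,c4) ✗  (t3,c1) ✓  (t3,c2) ✗  (t4,c1) ✗  (t4,c3) ✗
Counterexamples (restrictor pairs failing the scope): 7.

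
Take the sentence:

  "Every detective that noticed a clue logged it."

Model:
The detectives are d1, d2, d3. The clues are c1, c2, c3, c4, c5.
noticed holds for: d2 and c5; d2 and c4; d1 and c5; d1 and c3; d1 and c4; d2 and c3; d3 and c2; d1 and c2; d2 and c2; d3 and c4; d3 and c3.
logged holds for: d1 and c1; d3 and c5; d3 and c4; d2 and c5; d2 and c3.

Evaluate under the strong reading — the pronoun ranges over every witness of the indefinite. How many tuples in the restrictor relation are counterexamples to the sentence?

"it" takes "a clue" as antecedent — a donkey pronoun bound across the clause boundary.
Strong reading: for every (d,c) with noticed(d,c), logged(d,c).
Restrictor pairs: (d1,c2) ✗  (d1,c3) ✗  (d1,c4) ✗  (d1,c5) ✗  (d2,c2) ✗  (d2,c3) ✓  (d2,c4) ✗  (d2,c5) ✓  (d3,c2) ✗  (d3,c3) ✗  (d3,c4) ✓
Counterexamples (restrictor pairs failing the scope): 8.

8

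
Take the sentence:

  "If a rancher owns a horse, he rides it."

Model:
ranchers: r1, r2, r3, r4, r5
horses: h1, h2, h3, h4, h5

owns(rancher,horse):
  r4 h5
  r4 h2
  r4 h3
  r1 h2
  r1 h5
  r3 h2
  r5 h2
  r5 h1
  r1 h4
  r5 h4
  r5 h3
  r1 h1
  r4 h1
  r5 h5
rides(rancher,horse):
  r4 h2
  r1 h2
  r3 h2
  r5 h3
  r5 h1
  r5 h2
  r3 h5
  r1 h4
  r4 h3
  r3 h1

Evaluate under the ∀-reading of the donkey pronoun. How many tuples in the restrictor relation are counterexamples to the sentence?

6

"it" takes "a horse" as antecedent — a donkey pronoun bound across the clause boundary.
Strong reading: for every (r,h) with owns(r,h), rides(r,h).
Restrictor pairs: (r1,h1) ✗  (r1,h2) ✓  (r1,h4) ✓  (r1,h5) ✗  (r3,h2) ✓  (r4,h1) ✗  (r4,h2) ✓  (r4,h3) ✓  (r4,h5) ✗  (r5,h1) ✓  (r5,h2) ✓  (r5,h3) ✓  (r5,h4) ✗  (r5,h5) ✗
Counterexamples (restrictor pairs failing the scope): 6.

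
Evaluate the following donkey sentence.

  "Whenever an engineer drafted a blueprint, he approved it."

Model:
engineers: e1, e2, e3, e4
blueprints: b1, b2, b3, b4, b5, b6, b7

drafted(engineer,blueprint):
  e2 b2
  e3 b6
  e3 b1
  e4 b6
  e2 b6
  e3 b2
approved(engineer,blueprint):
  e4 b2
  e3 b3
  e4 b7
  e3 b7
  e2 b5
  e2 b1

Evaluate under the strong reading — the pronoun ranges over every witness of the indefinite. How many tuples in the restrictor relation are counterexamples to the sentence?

6

"it" takes "a blueprint" as antecedent — a donkey pronoun bound across the clause boundary.
Strong reading: for every (e,b) with drafted(e,b), approved(e,b).
Restrictor pairs: (e2,b2) ✗  (e2,b6) ✗  (e3,b1) ✗  (e3,b2) ✗  (e3,b6) ✗  (e4,b6) ✗
Counterexamples (restrictor pairs failing the scope): 6.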